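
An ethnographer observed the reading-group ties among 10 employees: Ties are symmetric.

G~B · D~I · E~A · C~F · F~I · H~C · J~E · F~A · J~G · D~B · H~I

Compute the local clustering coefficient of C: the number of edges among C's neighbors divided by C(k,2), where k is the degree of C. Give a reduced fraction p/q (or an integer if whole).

C's neighbors: F and H (k = 2).
Possible neighbor pairs: C(2,2) = 1. Edges among them: none → e = 0.
Clustering(C) = 0/1.

0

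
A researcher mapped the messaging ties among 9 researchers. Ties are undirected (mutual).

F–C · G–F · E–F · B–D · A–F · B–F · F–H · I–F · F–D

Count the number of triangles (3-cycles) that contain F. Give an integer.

1

F's neighbors: A, B, C, D, E, G, H, and I.
Neighbor pairs that are themselves tied: F–B–D. Each forms one triangle with F, for 1 in total.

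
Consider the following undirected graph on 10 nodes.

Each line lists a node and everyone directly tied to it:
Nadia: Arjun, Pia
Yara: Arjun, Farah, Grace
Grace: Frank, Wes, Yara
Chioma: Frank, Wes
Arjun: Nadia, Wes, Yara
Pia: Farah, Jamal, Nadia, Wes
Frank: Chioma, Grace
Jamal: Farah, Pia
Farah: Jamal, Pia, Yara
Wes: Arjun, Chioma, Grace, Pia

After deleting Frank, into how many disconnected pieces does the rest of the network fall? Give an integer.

1

Frank's neighbors (Chioma and Grace) remain reachable from one another through other ties, so the rest of the network stays in one piece.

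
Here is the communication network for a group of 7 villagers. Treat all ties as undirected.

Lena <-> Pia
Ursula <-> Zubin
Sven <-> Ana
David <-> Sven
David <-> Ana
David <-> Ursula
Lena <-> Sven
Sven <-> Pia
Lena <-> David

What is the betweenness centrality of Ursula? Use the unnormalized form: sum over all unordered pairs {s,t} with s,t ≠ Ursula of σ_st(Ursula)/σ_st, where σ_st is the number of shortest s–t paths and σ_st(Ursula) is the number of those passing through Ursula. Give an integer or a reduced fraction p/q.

5

Pairs whose geodesics pass through Ursula — Zubin–David: 1; Zubin–Pia: 2/2; Zubin–Ana: 1; Zubin–Lena: 1; Zubin–Sven: 1.
All other pairs contribute 0.
Summing the contributions gives betweenness(Ursula) = 5.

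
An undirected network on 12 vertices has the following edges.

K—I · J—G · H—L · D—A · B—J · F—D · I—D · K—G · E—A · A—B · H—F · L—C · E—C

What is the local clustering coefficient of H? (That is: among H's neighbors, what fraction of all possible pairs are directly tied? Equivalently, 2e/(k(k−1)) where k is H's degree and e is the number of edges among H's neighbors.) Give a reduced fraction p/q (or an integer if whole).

0

H's neighbors: F and L (k = 2).
Possible neighbor pairs: C(2,2) = 1. Edges among them: none → e = 0.
Clustering(H) = 0/1.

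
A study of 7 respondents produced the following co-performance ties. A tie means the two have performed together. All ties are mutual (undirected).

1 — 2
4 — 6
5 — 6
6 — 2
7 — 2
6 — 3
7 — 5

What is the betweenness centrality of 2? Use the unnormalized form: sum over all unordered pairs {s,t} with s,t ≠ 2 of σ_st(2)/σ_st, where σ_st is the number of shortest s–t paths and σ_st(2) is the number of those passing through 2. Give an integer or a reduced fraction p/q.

Pairs whose geodesics pass through 2 — 1–7: 1; 1–5: 2/2; 1–4: 1; 1–6: 1; 1–3: 1; 7–4: 1/2; 7–6: 1/2; 7–3: 1/2.
All other pairs contribute 0.
Summing the contributions gives betweenness(2) = 13/2.

13/2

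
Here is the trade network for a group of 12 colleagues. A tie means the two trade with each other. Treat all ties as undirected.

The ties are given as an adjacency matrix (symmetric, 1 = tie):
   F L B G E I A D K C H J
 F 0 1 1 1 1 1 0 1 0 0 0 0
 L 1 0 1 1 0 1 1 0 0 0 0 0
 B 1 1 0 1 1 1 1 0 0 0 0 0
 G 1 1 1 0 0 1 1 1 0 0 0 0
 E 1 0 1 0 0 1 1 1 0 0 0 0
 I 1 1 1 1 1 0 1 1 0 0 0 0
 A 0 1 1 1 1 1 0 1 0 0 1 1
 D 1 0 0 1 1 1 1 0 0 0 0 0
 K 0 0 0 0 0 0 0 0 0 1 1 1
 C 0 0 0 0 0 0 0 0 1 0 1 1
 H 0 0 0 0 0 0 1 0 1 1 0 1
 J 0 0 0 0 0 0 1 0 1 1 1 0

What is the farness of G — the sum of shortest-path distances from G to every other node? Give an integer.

Distances from G: A:1, B:1, C:3, D:1, E:2, F:1, H:2, I:1, J:2, K:3, L:1.
Sum = 1 + 1 + 3 + 1 + 2 + 1 + 2 + 1 + 2 + 3 + 1 = 18.

18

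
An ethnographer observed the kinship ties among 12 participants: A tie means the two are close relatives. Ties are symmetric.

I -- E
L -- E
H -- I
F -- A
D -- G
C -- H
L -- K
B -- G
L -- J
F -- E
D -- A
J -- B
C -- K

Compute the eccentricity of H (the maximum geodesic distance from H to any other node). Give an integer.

Distances from H: A:4, B:5, C:1, D:5, E:2, F:3, G:6, I:1, J:4, K:2, L:3.
The largest is 6 (to G), so the eccentricity of H is 6.

6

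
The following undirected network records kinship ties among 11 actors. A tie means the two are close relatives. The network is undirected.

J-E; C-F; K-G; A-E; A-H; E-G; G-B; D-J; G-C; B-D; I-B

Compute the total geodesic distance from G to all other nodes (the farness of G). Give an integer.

17

Distances from G: A:2, B:1, C:1, D:2, E:1, F:2, H:3, I:2, J:2, K:1.
Sum = 2 + 1 + 1 + 2 + 1 + 2 + 3 + 2 + 2 + 1 = 17.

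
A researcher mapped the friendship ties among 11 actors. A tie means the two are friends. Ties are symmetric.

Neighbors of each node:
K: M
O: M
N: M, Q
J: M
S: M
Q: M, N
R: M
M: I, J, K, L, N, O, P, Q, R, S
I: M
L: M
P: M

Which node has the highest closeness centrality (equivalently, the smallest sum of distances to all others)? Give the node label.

M

Farness (sum of distances to all others) for each node — I:19, J:19, K:19, L:19, M:10, N:18, O:19, P:19, Q:18, R:19, S:19.
The smallest farness is 10, for M, so M has the highest closeness.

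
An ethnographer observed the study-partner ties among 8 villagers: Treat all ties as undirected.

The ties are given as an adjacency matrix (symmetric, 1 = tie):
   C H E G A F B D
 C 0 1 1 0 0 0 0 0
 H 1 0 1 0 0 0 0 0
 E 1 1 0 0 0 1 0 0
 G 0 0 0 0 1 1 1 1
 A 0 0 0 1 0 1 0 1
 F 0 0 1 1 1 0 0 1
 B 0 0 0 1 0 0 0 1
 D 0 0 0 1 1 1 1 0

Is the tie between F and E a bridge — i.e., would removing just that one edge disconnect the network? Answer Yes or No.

Yes

Without the F–E edge there is no alternate route between F and E, so the network disconnects. It is a bridge.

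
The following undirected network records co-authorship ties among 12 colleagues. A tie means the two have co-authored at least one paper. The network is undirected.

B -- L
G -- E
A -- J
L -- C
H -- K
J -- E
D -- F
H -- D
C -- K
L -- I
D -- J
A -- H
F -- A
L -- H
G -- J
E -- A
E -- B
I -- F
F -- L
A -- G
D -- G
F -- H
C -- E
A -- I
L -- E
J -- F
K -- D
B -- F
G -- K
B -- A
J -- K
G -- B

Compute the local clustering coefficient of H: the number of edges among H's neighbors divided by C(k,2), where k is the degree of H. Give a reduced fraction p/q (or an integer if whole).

H's neighbors: A, D, F, K, and L (k = 5).
Possible neighbor pairs: C(5,2) = 10. Edges among them: A–F, D–F, D–K, F–L → e = 4.
Clustering(H) = 4/10 = 2/5.

2/5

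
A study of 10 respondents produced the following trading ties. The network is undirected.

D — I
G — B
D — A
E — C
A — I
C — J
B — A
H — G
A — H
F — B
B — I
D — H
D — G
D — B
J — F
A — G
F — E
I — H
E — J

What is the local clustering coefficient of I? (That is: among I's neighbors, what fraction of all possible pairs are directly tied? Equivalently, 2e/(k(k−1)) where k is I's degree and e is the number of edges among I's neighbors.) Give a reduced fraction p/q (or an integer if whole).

I's neighbors: A, B, D, and H (k = 4).
Possible neighbor pairs: C(4,2) = 6. Edges among them: A–B, A–D, A–H, B–D, D–H → e = 5.
Clustering(I) = 5/6.

5/6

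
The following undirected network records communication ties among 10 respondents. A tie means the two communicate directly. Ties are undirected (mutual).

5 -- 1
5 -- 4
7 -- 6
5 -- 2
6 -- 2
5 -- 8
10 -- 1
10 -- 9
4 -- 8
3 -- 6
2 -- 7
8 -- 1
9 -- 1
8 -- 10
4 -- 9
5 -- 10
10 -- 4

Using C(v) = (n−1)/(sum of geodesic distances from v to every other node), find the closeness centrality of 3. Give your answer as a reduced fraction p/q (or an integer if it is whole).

9/29

Distances from 3: 1:4, 2:2, 4:4, 5:3, 6:1, 7:2, 8:4, 9:5, 10:4. Sum = 29.
n = 10, so closeness = 9/29.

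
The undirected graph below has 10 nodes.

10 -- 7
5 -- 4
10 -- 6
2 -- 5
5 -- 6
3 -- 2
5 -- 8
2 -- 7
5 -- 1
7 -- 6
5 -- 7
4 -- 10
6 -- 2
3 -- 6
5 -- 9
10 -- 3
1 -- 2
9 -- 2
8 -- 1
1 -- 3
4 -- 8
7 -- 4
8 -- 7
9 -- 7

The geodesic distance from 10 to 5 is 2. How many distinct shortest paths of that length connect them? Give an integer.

The shortest distance is 2. The length-2 paths are: 10–4–5; 10–6–5; 10–7–5.
That gives 3 distinct shortest paths.

3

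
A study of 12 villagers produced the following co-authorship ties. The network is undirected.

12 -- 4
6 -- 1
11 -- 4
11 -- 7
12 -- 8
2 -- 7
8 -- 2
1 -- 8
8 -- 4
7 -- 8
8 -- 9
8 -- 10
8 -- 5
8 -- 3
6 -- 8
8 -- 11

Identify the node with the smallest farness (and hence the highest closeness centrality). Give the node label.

8

Farness (sum of distances to all others) for each node — 1:20, 2:20, 3:21, 4:19, 5:21, 6:20, 7:19, 8:11, 9:21, 10:21, 11:19, 12:20.
The smallest farness is 11, for 8, so 8 has the highest closeness.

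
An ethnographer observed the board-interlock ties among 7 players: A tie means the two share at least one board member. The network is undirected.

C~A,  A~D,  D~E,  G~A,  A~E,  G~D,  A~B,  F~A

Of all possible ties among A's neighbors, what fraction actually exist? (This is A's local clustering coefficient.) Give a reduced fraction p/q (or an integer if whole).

A's neighbors: B, C, D, E, F, and G (k = 6).
Possible neighbor pairs: C(6,2) = 15. Edges among them: D–E, D–G → e = 2.
Clustering(A) = 2/15.

2/15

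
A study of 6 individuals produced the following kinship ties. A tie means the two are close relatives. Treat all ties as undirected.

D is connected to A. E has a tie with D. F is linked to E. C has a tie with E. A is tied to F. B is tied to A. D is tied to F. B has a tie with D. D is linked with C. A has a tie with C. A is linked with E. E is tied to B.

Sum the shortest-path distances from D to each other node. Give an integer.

5

Distances from D: A:1, B:1, C:1, E:1, F:1.
Sum = 1 + 1 + 1 + 1 + 1 = 5.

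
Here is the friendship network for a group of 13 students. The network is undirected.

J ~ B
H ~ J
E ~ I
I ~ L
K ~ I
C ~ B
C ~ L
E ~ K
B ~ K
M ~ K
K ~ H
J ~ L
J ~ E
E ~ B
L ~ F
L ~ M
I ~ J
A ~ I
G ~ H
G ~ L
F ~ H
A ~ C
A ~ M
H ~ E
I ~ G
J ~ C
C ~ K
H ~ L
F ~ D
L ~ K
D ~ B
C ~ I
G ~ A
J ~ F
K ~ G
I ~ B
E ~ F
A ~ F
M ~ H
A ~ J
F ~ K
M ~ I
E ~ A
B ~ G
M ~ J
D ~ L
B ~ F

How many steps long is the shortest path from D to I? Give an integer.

One shortest route is D – B – I, which uses 2 edges, and D and I are not directly tied, so nothing shorter exists. So d(D,I) = 2.

2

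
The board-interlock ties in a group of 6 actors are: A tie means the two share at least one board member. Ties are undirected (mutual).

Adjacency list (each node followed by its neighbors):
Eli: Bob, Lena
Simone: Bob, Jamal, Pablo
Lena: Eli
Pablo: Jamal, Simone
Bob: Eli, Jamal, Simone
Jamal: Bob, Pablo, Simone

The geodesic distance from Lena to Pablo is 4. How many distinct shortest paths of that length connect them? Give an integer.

The shortest distance is 4. The length-4 paths are: Lena–Eli–Bob–Simone–Pablo; Lena–Eli–Bob–Jamal–Pablo.
That gives 2 distinct shortest paths.

2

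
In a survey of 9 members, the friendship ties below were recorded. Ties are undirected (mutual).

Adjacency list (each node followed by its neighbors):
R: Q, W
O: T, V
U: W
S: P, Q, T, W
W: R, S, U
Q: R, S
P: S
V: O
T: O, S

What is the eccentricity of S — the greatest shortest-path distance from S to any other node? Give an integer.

3

Distances from S: O:2, P:1, Q:1, R:2, T:1, U:2, V:3, W:1.
The largest is 3 (to V), so the eccentricity of S is 3.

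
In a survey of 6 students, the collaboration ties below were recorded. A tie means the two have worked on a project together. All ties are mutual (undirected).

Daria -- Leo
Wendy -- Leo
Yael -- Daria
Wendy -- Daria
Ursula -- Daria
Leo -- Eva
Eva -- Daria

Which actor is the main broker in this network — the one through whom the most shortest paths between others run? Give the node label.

Daria

Unnormalized betweenness of each node: Daria:15/2, Eva:0, Leo:1/2, Ursula:0, Wendy:0, Yael:0.
Daria has the largest value, 15/2, making it the main broker — the node through which the most shortest paths run.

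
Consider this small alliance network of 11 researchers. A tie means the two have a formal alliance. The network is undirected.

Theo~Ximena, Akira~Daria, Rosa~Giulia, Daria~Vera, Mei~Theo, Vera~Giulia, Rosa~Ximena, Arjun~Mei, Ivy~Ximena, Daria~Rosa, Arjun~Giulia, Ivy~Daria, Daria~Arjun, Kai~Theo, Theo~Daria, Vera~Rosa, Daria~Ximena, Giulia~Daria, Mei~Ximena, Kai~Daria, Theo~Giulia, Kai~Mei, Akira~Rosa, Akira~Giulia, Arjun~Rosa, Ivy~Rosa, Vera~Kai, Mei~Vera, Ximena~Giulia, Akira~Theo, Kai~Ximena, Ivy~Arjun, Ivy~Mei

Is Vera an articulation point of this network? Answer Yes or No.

Even without Vera, every remaining node can still reach every other (the residual graph is connected), so Vera is not a cut vertex.

No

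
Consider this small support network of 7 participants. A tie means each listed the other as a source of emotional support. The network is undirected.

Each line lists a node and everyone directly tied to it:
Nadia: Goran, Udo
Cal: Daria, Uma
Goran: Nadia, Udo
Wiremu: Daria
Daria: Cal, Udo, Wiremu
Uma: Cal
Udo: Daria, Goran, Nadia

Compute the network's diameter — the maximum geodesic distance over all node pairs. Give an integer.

4

Eccentricity of each node (its greatest distance to any other): Cal:3, Daria:2, Goran:4, Nadia:4, Udo:3, Uma:4, Wiremu:3.
The maximum eccentricity is 4, realized for instance by the pair Uma–Goran via Uma – Cal – Daria – Udo – Goran. So the diameter is 4.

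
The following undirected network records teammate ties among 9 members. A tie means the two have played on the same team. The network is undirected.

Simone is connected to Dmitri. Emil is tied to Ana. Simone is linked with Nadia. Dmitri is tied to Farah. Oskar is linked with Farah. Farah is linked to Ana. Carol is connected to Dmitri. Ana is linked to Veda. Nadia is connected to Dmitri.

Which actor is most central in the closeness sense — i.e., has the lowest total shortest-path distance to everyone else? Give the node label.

Farah

Farness (sum of distances to all others) for each node — Ana:16, Carol:21, Dmitri:14, Emil:23, Farah:13, Nadia:20, Oskar:20, Simone:20, Veda:23.
The smallest farness is 13, for Farah, so Farah has the highest closeness.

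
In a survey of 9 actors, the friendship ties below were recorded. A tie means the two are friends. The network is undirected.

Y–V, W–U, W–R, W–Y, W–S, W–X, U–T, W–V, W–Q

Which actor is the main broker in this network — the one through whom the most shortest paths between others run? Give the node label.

W

Unnormalized betweenness of each node: Q:0, R:0, S:0, T:0, U:7, V:0, W:26, X:0, Y:0.
W has the largest value, 26, making it the main broker — the node through which the most shortest paths run.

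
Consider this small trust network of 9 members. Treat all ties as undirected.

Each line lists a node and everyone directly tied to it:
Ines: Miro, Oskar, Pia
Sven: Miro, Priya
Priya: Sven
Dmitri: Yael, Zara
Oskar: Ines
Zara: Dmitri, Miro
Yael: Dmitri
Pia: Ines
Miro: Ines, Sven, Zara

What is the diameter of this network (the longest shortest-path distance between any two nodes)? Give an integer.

Eccentricity of each node (its greatest distance to any other): Dmitri:4, Ines:4, Miro:3, Oskar:5, Pia:5, Priya:5, Sven:4, Yael:5, Zara:3.
The maximum eccentricity is 5, realized for instance by the pair Priya–Yael via Priya – Sven – Miro – Zara – Dmitri – Yael. So the diameter is 5.

5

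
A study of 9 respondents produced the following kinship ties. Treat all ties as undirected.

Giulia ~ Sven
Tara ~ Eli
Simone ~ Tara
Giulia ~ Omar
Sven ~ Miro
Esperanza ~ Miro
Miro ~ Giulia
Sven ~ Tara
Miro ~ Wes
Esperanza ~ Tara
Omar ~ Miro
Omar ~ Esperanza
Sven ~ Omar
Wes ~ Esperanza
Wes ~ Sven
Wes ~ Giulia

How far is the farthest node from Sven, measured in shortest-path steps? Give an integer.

2

Distances from Sven: Eli:2, Esperanza:2, Giulia:1, Miro:1, Omar:1, Simone:2, Tara:1, Wes:1.
The largest is 2 (to Esperanza, Eli, and Simone), so the eccentricity of Sven is 2.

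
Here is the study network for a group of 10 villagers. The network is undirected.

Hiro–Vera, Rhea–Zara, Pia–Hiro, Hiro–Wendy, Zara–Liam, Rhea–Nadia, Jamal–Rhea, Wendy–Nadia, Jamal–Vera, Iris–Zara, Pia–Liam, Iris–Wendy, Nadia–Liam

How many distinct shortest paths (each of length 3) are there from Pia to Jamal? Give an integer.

1

The shortest distance is 3, and the only length-3 path is Pia–Hiro–Vera–Jamal. So there is exactly 1 shortest path.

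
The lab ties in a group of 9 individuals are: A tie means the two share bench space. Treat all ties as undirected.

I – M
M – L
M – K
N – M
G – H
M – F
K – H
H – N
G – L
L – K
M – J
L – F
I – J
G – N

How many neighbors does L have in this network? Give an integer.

4

L is directly tied to F, G, K, and M. That is 4 neighbors, so the degree of L is 4.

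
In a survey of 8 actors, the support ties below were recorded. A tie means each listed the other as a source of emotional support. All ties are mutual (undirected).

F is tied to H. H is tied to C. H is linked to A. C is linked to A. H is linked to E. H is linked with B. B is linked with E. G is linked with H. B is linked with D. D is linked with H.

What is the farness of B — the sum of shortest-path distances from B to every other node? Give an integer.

11

Distances from B: A:2, C:2, D:1, E:1, F:2, G:2, H:1.
Sum = 2 + 2 + 1 + 1 + 2 + 2 + 1 = 11.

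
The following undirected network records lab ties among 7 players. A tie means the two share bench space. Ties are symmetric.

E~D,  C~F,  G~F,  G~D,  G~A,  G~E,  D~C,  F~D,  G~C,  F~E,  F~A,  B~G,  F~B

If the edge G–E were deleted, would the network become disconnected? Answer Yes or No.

No

Even without that edge, G still reaches E via G – F – E, so the network stays connected. Not a bridge.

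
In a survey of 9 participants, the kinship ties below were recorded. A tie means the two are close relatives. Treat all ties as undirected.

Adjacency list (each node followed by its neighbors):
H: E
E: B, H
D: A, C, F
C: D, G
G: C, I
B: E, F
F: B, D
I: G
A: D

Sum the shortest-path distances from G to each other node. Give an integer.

Distances from G: A:3, B:4, C:1, D:2, E:5, F:3, H:6, I:1.
Sum = 3 + 4 + 1 + 2 + 5 + 3 + 6 + 1 = 25.

25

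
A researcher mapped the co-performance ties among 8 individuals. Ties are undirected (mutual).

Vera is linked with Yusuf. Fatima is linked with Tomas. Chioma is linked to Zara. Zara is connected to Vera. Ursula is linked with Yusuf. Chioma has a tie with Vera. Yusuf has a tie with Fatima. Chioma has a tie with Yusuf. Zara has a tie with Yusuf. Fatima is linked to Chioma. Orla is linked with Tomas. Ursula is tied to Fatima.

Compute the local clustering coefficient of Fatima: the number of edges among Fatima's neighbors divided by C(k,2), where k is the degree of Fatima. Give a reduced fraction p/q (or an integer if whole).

Fatima's neighbors: Chioma, Tomas, Ursula, and Yusuf (k = 4).
Possible neighbor pairs: C(4,2) = 6. Edges among them: Chioma–Yusuf, Ursula–Yusuf → e = 2.
Clustering(Fatima) = 2/6 = 1/3.

1/3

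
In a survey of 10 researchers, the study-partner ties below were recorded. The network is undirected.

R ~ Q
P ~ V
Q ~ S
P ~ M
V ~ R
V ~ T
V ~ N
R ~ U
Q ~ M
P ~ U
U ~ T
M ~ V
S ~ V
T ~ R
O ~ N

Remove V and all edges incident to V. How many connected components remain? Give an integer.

2

Without V, the remaining ties split the others into: {N, O}; {M, P, Q, R, S, T, U}.
That's 2 separate components.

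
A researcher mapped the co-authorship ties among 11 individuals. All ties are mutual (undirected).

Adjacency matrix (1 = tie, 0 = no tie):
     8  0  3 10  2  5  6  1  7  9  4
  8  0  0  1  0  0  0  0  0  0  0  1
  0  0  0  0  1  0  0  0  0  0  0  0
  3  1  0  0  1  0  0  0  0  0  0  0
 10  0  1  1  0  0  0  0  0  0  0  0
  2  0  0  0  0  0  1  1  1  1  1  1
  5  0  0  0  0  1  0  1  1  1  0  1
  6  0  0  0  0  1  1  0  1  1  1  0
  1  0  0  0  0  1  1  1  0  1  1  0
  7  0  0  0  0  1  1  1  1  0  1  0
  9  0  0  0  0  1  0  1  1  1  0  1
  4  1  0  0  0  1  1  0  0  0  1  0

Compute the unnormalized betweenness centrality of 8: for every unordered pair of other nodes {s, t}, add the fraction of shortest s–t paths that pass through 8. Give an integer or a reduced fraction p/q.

21

Pairs whose geodesics pass through 8 — 0–2: 1; 0–5: 1; 0–6: 3/3; 0–1: 3/3; 0–7: 3/3; 0–9: 1; 0–4: 1; 3–2: 1; 3–5: 1; 3–6: 3/3; 3–1: 3/3; 3–7: 3/3; 3–9: 1; 3–4: 1 … (+7 more pairs).
All other pairs contribute 0.
Summing the contributions gives betweenness(8) = 21.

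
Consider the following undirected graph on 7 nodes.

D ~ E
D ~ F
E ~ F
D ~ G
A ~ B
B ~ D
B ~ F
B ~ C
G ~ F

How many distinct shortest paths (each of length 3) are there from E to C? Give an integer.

2

The shortest distance is 3. The length-3 paths are: E–D–B–C; E–F–B–C.
That gives 2 distinct shortest paths.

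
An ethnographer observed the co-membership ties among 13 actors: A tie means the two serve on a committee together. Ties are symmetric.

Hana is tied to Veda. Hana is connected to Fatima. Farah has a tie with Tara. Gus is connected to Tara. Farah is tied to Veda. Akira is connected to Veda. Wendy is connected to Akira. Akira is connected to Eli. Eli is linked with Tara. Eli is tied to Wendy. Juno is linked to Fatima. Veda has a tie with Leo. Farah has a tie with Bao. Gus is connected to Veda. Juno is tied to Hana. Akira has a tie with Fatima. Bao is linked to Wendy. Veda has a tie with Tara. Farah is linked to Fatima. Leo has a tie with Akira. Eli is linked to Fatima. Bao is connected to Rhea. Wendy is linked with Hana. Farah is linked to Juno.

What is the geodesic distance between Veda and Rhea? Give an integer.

One shortest route is Veda – Farah – Bao – Rhea, which uses 3 edges, and at distance 2 from Veda we only reach {Bao, Eli, Fatima, Juno, Wendy}, which does not include Rhea. So d(Veda,Rhea) = 3.

3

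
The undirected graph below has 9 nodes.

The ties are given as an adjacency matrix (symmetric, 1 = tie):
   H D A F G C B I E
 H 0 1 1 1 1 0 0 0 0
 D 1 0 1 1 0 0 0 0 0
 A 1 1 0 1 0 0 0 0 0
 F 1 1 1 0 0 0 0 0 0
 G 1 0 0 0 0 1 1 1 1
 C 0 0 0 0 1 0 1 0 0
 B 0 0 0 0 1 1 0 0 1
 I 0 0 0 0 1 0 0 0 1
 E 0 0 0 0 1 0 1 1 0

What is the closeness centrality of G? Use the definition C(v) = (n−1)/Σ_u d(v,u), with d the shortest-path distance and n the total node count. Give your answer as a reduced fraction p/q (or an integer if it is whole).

Distances from G: A:2, B:1, C:1, D:2, E:1, F:2, H:1, I:1. Sum = 11.
n = 9, so closeness = 8/11.

8/11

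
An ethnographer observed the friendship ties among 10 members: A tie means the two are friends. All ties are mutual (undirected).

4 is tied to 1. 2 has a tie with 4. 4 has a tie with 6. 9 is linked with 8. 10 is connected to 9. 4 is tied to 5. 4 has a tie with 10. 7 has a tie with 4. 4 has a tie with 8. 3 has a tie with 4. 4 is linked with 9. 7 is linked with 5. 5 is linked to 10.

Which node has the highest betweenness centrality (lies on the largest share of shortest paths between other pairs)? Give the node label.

Unnormalized betweenness of each node: 1:0, 2:0, 3:0, 4:61/2, 5:1/2, 6:0, 7:0, 8:0, 9:1/2, 10:1/2.
4 has the largest value, 61/2, making it the main broker — the node through which the most shortest paths run.

4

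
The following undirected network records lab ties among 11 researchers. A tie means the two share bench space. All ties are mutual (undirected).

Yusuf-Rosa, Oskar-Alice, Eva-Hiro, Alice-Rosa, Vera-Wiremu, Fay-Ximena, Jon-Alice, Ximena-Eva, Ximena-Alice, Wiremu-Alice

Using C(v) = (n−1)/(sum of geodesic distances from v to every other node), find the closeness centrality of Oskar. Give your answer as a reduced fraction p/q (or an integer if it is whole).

Distances from Oskar: Alice:1, Eva:3, Fay:3, Hiro:4, Jon:2, Rosa:2, Vera:3, Wiremu:2, Ximena:2, Yusuf:3. Sum = 25.
n = 11, so closeness = 10/25 = 2/5.

2/5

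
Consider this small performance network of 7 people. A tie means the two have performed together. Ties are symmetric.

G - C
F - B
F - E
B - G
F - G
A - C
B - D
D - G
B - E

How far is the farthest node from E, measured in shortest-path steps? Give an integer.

4

Distances from E: A:4, B:1, C:3, D:2, F:1, G:2.
The largest is 4 (to A), so the eccentricity of E is 4.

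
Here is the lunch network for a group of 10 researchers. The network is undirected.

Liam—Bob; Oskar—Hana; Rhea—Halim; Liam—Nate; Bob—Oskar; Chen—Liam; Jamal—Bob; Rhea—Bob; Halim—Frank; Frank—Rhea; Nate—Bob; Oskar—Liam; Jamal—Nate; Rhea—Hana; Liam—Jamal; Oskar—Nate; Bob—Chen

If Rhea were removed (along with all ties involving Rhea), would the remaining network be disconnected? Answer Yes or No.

Removing Rhea leaves {Bob, Chen, Hana, Jamal, Liam, Nate, and Oskar} with no path to {Frank and Halim}, so the network splits into 2 components. Rhea is a cut vertex.

Yes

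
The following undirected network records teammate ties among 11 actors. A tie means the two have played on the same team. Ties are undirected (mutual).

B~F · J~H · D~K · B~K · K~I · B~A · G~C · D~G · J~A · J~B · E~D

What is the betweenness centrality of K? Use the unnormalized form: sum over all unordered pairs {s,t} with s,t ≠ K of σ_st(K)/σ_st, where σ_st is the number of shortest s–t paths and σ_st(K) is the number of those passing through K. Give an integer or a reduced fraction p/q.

Pairs whose geodesics pass through K — H–E: 1; H–G: 1; H–D: 1; H–I: 1; H–C: 1; E–A: 1; E–B: 1; E–J: 1; E–F: 1; E–I: 1; A–G: 1; A–D: 1; A–I: 1; A–C: 1 … (+15 more pairs).
All other pairs contribute 0.
Summing the contributions gives betweenness(K) = 29.

29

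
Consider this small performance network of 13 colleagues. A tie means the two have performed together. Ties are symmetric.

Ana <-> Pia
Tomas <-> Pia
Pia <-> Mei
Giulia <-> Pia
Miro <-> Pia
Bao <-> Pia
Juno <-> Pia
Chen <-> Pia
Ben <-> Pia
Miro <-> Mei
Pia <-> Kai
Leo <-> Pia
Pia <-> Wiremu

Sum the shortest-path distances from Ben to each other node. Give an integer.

23

Distances from Ben: Ana:2, Bao:2, Chen:2, Giulia:2, Juno:2, Kai:2, Leo:2, Mei:2, Miro:2, Pia:1, Tomas:2, Wiremu:2.
Sum = 2 + 2 + 2 + 2 + 2 + 2 + 2 + 2 + 2 + 1 + 2 + 2 = 23.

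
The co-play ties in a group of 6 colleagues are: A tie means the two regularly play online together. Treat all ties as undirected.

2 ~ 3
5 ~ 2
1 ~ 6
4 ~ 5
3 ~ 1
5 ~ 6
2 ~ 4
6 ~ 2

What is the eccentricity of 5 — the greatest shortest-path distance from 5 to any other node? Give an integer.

2

Distances from 5: 1:2, 2:1, 3:2, 4:1, 6:1.
The largest is 2 (to 1 and 3), so the eccentricity of 5 is 2.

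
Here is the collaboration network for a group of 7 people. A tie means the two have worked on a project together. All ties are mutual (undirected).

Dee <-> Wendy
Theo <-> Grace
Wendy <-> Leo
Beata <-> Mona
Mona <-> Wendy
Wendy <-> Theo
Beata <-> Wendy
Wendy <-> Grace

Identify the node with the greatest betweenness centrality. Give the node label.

Wendy

Unnormalized betweenness of each node: Beata:0, Dee:0, Grace:0, Leo:0, Mona:0, Theo:0, Wendy:13.
Wendy has the largest value, 13, making it the main broker — the node through which the most shortest paths run.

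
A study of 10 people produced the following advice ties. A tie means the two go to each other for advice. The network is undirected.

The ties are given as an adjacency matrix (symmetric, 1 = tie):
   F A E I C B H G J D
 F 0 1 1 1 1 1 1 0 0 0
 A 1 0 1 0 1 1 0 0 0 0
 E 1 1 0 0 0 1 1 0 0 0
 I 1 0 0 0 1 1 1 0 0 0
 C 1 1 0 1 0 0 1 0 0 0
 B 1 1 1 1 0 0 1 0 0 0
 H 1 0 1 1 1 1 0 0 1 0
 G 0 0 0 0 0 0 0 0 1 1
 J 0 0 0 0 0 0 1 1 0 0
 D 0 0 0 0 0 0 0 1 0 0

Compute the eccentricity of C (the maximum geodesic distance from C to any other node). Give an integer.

4

Distances from C: A:1, B:2, D:4, E:2, F:1, G:3, H:1, I:1, J:2.
The largest is 4 (to D), so the eccentricity of C is 4.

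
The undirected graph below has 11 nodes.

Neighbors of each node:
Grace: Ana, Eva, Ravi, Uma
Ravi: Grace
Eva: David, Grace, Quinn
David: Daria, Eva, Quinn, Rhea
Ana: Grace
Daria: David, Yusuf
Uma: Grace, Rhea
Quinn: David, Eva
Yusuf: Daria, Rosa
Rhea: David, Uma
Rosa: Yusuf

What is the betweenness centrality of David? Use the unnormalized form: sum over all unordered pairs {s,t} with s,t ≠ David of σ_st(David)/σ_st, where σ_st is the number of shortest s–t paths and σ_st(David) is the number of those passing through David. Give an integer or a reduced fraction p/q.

Pairs whose geodesics pass through David — Ravi–Daria: 1; Ravi–Yusuf: 1; Ravi–Rosa: 1; Daria–Rhea: 1; Daria–Ana: 1; Daria–Grace: 1; Daria–Eva: 1; Daria–Uma: 1; Daria–Quinn: 1; Rhea–Yusuf: 1; Rhea–Eva: 1; Rhea–Quinn: 1; Rhea–Rosa: 1; Ana–Yusuf: 1 … (+10 more pairs).
All other pairs contribute 0.
Summing the contributions gives betweenness(David) = 47/2.

47/2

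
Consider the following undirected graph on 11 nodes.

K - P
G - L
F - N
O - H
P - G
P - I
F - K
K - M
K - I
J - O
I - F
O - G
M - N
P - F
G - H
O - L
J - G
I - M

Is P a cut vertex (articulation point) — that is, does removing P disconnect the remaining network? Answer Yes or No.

Yes

Removing P leaves {F, I, K, M, and N} with no path to {G, H, J, L, and O}, so the network splits into 2 components. P is a cut vertex.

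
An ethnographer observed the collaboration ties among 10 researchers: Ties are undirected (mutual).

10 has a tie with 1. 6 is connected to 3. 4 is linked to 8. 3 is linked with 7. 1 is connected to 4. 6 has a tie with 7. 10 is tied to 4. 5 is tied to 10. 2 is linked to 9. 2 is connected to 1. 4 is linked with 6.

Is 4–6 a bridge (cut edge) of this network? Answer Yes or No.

Yes

Without the 4–6 edge there is no alternate route between 4 and 6, so the network disconnects. It is a bridge.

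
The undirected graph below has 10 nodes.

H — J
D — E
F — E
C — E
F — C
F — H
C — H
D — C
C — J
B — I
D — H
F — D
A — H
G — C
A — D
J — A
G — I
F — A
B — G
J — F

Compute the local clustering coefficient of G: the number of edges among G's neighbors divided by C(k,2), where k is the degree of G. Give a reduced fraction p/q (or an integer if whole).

G's neighbors: B, C, and I (k = 3).
Possible neighbor pairs: C(3,2) = 3. Edges among them: B–I → e = 1.
Clustering(G) = 1/3.

1/3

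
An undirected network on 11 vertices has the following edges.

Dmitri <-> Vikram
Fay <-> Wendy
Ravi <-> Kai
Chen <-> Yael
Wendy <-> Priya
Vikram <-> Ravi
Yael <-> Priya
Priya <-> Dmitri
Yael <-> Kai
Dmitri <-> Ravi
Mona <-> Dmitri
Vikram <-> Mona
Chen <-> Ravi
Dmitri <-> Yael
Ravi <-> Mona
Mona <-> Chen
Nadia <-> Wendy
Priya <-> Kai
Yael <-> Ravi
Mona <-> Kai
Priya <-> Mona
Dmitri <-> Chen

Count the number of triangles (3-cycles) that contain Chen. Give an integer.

Chen's neighbors: Dmitri, Mona, Ravi, and Yael.
Neighbor pairs that are themselves tied: Chen–Dmitri–Mona; Chen–Dmitri–Ravi; Chen–Dmitri–Yael; Chen–Mona–Ravi; Chen–Ravi–Yael. Each forms one triangle with Chen, for 5 in total.

5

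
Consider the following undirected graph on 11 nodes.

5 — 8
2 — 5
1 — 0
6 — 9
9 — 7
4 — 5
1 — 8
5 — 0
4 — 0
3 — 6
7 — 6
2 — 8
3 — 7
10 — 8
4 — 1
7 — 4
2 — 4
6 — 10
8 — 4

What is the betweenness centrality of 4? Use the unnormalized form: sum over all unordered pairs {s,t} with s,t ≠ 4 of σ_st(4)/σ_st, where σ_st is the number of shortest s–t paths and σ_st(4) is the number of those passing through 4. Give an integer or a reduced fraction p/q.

37/2

Pairs whose geodesics pass through 4 — 9–5: 1; 9–1: 1; 9–2: 1; 9–8: 1/2; 9–0: 1; 3–5: 1; 3–1: 1; 3–2: 1; 3–8: 1/2; 3–0: 1; 7–5: 1; 7–1: 1; 7–2: 1; 7–8: 1 … (+10 more pairs).
All other pairs contribute 0.
Summing the contributions gives betweenness(4) = 37/2.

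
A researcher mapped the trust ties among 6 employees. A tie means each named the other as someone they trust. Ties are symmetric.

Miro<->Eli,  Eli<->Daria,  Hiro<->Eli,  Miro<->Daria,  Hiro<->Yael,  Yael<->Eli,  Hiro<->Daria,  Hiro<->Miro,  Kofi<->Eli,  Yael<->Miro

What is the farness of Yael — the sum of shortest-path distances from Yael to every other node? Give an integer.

Distances from Yael: Daria:2, Eli:1, Hiro:1, Kofi:2, Miro:1.
Sum = 2 + 1 + 1 + 2 + 1 = 7.

7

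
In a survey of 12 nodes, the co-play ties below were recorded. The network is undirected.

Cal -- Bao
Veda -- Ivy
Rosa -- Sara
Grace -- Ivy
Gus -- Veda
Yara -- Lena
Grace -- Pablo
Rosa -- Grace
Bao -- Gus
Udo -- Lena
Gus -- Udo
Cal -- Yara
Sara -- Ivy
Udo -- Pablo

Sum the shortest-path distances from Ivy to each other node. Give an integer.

Distances from Ivy: Bao:3, Cal:4, Grace:1, Gus:2, Lena:4, Pablo:2, Rosa:2, Sara:1, Udo:3, Veda:1, Yara:5.
Sum = 3 + 4 + 1 + 2 + 4 + 2 + 2 + 1 + 3 + 1 + 5 = 28.

28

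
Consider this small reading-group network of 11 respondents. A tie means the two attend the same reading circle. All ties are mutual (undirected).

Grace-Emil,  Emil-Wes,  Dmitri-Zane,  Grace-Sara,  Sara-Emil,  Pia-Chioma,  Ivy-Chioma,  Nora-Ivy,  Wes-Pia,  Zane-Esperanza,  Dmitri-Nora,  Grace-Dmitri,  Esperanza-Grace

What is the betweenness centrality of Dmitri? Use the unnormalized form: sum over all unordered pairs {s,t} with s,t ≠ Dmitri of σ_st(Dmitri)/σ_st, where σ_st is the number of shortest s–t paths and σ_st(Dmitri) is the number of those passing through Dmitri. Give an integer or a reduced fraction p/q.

89/6

Pairs whose geodesics pass through Dmitri — Ivy–Zane: 1; Ivy–Esperanza: 2/2; Ivy–Grace: 1; Ivy–Sara: 1; Ivy–Emil: 1/2; Nora–Zane: 1; Nora–Esperanza: 2/2; Nora–Grace: 1; Nora–Sara: 1; Nora–Emil: 1; Nora–Wes: 1/2; Zane–Grace: 1/2; Zane–Sara: 1/2; Zane–Emil: 1/2 … (+5 more pairs).
All other pairs contribute 0.
Summing the contributions gives betweenness(Dmitri) = 89/6.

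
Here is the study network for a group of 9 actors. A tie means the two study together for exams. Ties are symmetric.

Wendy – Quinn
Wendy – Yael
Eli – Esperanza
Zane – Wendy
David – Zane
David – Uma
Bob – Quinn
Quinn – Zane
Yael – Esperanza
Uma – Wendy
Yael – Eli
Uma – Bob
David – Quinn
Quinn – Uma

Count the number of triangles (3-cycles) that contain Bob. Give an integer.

Bob's neighbors: Quinn and Uma.
Neighbor pairs that are themselves tied: Bob–Quinn–Uma. Each forms one triangle with Bob, for 1 in total.

1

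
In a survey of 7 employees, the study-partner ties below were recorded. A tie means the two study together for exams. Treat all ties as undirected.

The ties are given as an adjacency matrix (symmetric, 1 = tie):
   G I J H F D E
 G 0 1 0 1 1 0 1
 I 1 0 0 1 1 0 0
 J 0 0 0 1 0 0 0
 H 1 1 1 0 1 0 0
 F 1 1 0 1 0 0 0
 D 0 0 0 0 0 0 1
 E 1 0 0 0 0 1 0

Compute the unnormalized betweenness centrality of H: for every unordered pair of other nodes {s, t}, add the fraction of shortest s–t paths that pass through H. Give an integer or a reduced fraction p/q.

Pairs whose geodesics pass through H — G–J: 1; I–J: 1; J–F: 1; J–D: 1; J–E: 1.
All other pairs contribute 0.
Summing the contributions gives betweenness(H) = 5.

5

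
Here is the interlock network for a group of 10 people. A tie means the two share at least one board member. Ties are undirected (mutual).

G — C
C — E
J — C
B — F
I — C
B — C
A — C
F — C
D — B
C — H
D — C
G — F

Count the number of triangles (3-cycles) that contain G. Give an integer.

1

G's neighbors: C and F.
Neighbor pairs that are themselves tied: G–C–F. Each forms one triangle with G, for 1 in total.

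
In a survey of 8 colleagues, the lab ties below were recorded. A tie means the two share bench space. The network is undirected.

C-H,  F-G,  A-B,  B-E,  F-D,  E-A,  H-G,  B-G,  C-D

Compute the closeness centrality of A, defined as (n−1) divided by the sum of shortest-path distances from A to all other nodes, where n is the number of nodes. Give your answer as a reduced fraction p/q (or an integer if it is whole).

Distances from A: B:1, C:4, D:4, E:1, F:3, G:2, H:3. Sum = 18.
n = 8, so closeness = 7/18.

7/18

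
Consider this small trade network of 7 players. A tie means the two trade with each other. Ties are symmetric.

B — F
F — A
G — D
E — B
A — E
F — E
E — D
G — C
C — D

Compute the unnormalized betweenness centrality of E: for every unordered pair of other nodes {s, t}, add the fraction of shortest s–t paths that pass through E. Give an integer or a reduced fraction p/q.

19/2

Pairs whose geodesics pass through E — F–G: 1; F–D: 1; F–C: 1; A–B: 1/2; A–G: 1; A–D: 1; A–C: 1; B–G: 1; B–D: 1; B–C: 1.
All other pairs contribute 0.
Summing the contributions gives betweenness(E) = 19/2.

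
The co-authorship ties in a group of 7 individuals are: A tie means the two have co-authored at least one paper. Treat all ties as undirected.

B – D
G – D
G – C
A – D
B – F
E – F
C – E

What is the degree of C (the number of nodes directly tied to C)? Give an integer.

2

C is directly tied to E and G. That is 2 neighbors, so the degree of C is 2.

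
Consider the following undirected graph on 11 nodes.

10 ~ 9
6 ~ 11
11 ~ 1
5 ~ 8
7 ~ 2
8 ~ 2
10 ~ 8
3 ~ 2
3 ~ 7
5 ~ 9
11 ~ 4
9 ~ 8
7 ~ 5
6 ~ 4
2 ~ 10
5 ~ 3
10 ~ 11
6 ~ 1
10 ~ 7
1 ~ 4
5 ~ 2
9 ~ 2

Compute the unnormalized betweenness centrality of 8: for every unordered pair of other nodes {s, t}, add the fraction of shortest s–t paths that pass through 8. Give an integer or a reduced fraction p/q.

5/4

Pairs whose geodesics pass through 8 — 5–10: 1/4; 5–1: 1/4; 5–4: 1/4; 5–6: 1/4; 5–11: 1/4.
All other pairs contribute 0.
Summing the contributions gives betweenness(8) = 5/4.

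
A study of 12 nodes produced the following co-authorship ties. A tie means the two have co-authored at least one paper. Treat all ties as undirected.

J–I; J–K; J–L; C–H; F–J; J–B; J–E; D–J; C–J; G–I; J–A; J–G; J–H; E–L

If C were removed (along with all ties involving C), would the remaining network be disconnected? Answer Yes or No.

No

Even without C, every remaining node can still reach every other (the residual graph is connected), so C is not a cut vertex.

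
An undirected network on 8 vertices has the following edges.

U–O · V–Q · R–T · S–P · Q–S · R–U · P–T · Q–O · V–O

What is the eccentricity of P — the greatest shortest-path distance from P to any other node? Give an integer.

3

Distances from P: O:3, Q:2, R:2, S:1, T:1, U:3, V:3.
The largest is 3 (to U, V, and O), so the eccentricity of P is 3.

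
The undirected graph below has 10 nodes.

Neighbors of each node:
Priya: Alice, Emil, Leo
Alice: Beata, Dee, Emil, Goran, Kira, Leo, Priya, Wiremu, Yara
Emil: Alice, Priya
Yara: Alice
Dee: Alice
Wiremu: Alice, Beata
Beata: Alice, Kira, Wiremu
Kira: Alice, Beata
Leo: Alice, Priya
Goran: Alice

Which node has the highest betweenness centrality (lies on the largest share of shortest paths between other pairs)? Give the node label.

Alice

Unnormalized betweenness of each node: Alice:31, Beata:1/2, Dee:0, Emil:0, Goran:0, Kira:0, Leo:0, Priya:1/2, Wiremu:0, Yara:0.
Alice has the largest value, 31, making it the main broker — the node through which the most shortest paths run.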